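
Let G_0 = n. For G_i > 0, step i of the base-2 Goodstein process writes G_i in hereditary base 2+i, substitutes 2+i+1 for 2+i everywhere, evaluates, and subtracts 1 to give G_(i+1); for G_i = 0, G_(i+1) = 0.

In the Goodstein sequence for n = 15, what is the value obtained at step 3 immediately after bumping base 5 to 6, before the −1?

G_0=15  [base 2] 2^(2 + 1) + 2^2 + 2 + 1  →[2↦3]→  3^(3 + 1) + 3^3 + 3 + 1 = 112  −1 ⇒ G_1=111
G_1=111  [base 3] 3^(3 + 1) + 3^3 + 3  →[3↦4]→  4^(4 + 1) + 4^4 + 4 = 1284  −1 ⇒ G_2=1283
G_2=1283  [base 4] 4^(4 + 1) + 4^4 + 3  →[4↦5]→  5^(5 + 1) + 5^5 + 3 = 18753  −1 ⇒ G_3=18752

326594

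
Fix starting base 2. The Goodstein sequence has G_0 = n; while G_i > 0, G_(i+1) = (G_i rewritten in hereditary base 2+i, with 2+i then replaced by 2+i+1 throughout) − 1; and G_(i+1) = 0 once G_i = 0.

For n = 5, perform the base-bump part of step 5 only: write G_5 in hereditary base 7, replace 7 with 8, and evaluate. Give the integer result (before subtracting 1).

(0) 5|_2 = 2^2 + 1 ↦ 3^3 + 1|_3 = 28 ⇒ 27
(1) 27|_3 = 3^3 ↦ 4^4|_4 = 256 ⇒ 255
(2) 255|_4 = 3·4^3 + 3·4^2 + 3·4 + 3 ↦ 3·5^3 + 3·5^2 + 3·5 + 3|_5 = 468 ⇒ 467
(3) 467|_5 = 3·5^3 + 3·5^2 + 3·5 + 2 ↦ 3·6^3 + 3·6^2 + 3·6 + 2|_6 = 776 ⇒ 775
(4) 775|_6 = 3·6^3 + 3·6^2 + 3·6 + 1 ↦ 3·7^3 + 3·7^2 + 3·7 + 1|_7 = 1198 ⇒ 1197
(5) 1197|_7 = 3·7^3 + 3·7^2 + 3·7 ↦ 3·8^3 + 3·8^2 + 3·8|_8 = 1752 ⇒ 1751

1752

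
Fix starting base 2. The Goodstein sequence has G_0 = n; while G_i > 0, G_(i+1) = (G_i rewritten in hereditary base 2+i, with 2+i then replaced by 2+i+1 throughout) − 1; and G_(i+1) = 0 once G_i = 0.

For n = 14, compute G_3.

[0] 14 ≡ 2^(2 + 1) + 2^2 + 2 (base 2). Lift 3: 111. −1: 110.
[1] 110 ≡ 3^(3 + 1) + 3^3 + 2 (base 3). Lift 4: 1282. −1: 1281.
[2] 1281 ≡ 4^(4 + 1) + 4^4 + 1 (base 4). Lift 5: 18751. −1: 18750.
[3] 18750 ≡ 5^(5 + 1) + 5^5 (base 5). Lift 6: 326592. −1: 326591.

18750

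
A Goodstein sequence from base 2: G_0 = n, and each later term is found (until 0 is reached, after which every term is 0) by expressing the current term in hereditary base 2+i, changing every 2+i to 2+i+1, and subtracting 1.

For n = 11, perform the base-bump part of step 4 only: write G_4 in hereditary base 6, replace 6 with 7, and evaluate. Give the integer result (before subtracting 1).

i=0: 11 = 2^(2 + 1) + 2 + 1 (b=2); 2→3: 3^(3 + 1) + 3 + 1 = 85; 85−1 = 84
i=1: 84 = 3^(3 + 1) + 3 (b=3); 3→4: 4^(4 + 1) + 4 = 1028; 1028−1 = 1027
i=2: 1027 = 4^(4 + 1) + 3 (b=4); 4→5: 5^(5 + 1) + 3 = 15628; 15628−1 = 15627
i=3: 15627 = 5^(5 + 1) + 2 (b=5); 5→6: 6^(6 + 1) + 2 = 279938; 279938−1 = 279937

5764802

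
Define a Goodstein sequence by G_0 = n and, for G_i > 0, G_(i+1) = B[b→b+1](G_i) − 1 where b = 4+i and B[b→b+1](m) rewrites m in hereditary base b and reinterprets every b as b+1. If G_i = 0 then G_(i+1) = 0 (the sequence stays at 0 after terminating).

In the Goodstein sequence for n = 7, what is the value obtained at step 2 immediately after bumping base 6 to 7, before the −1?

(0) 7|_4 = 4 + 3 ↦ 5 + 3|_5 = 8 ⇒ 7
(1) 7|_5 = 5 + 2 ↦ 6 + 2|_6 = 8 ⇒ 7
(2) 7|_6 = 6 + 1 ↦ 7 + 1|_7 = 8 ⇒ 7

8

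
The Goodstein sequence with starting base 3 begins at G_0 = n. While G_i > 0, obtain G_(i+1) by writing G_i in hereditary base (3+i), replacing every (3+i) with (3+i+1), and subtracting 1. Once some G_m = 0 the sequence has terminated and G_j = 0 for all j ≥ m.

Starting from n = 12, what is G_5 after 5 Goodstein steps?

63

G_0 = 12. HB_3(12) = 3^2 + 3. Bump = 20. G_1 = 19.
G_1 = 19. HB_4(19) = 4^2 + 3. Bump = 28. G_2 = 27.
G_2 = 27. HB_5(27) = 5^2 + 2. Bump = 38. G_3 = 37.
G_3 = 37. HB_6(37) = 6^2 + 1. Bump = 50. G_4 = 49.
G_4 = 49. HB_7(49) = 7^2. Bump = 64. G_5 = 63.
G_5 = 63. HB_8(63) = 7·8 + 7. Bump = 70. G_6 = 69.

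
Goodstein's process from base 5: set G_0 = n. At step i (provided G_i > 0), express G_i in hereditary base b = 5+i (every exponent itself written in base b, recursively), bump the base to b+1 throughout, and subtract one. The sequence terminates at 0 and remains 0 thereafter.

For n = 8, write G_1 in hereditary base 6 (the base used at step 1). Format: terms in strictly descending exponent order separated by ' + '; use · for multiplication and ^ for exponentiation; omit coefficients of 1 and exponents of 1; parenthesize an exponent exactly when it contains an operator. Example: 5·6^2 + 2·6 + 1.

6 + 2

(0) 8|_5 = 5 + 3 ↦ 6 + 3|_6 = 9 ⇒ 8
(1) 8|_6 = 6 + 2 ↦ 7 + 2|_7 = 9 ⇒ 8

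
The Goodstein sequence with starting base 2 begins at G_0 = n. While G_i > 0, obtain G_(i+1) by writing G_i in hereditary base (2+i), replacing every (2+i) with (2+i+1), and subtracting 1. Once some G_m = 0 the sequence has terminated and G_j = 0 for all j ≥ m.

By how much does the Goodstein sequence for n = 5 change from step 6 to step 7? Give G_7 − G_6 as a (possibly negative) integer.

[0] 5 ≡ 2^2 + 1 (base 2). Lift 3: 28. −1: 27.
[1] 27 ≡ 3^3 (base 3). Lift 4: 256. −1: 255.
[2] 255 ≡ 3·4^3 + 3·4^2 + 3·4 + 3 (base 4). Lift 5: 468. −1: 467.
[3] 467 ≡ 3·5^3 + 3·5^2 + 3·5 + 2 (base 5). Lift 6: 776. −1: 775.
[4] 775 ≡ 3·6^3 + 3·6^2 + 3·6 + 1 (base 6). Lift 7: 1198. −1: 1197.
[5] 1197 ≡ 3·7^3 + 3·7^2 + 3·7 (base 7). Lift 8: 1752. −1: 1751.
[6] 1751 ≡ 3·8^3 + 3·8^2 + 2·8 + 7 (base 8). Lift 9: 2455. −1: 2454.

703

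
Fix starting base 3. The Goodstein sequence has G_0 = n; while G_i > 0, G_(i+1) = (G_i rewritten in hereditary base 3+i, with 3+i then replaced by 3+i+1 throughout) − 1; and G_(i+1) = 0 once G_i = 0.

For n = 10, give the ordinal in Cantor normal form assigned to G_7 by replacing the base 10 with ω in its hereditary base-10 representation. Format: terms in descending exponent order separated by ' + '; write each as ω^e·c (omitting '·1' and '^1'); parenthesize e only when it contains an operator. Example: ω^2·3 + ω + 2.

ω·3 + 9

base 3: 10 = 3^2 + 1; at 4: 4^2 + 1 = 17; next = 16
base 4: 16 = 4^2; at 5: 5^2 = 25; next = 24
base 5: 24 = 4·5 + 4; at 6: 4·6 + 4 = 28; next = 27
base 6: 27 = 4·6 + 3; at 7: 4·7 + 3 = 31; next = 30
base 7: 30 = 4·7 + 2; at 8: 4·8 + 2 = 34; next = 33
base 8: 33 = 4·8 + 1; at 9: 4·9 + 1 = 37; next = 36
base 9: 36 = 4·9; at 10: 4·10 = 40; next = 39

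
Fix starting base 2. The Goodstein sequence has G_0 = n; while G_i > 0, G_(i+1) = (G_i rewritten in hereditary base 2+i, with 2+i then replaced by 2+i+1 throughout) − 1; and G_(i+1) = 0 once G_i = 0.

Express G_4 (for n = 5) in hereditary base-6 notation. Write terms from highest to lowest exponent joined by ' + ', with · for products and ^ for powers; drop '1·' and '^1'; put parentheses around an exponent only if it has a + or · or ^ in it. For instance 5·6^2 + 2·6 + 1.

G_0=5  [base 2] 2^2 + 1  →[2↦3]→  3^3 + 1 = 28  −1 ⇒ G_1=27
G_1=27  [base 3] 3^3  →[3↦4]→  4^4 = 256  −1 ⇒ G_2=255
G_2=255  [base 4] 3·4^3 + 3·4^2 + 3·4 + 3  →[4↦5]→  3·5^3 + 3·5^2 + 3·5 + 3 = 468  −1 ⇒ G_3=467
G_3=467  [base 5] 3·5^3 + 3·5^2 + 3·5 + 2  →[5↦6]→  3·6^3 + 3·6^2 + 3·6 + 2 = 776  −1 ⇒ G_4=775

3·6^3 + 3·6^2 + 3·6 + 1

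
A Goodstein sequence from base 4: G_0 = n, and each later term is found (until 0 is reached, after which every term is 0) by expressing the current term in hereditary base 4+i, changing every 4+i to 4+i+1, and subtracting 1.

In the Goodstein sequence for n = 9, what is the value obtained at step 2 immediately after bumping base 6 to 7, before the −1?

12

9 —HB4→ 2·4 + 1 —bump→ 2·5 + 1 = 11 —(−1)→ 10
10 —HB5→ 2·5 —bump→ 2·6 = 12 —(−1)→ 11
11 —HB6→ 6 + 5 —bump→ 7 + 5 = 12 —(−1)→ 11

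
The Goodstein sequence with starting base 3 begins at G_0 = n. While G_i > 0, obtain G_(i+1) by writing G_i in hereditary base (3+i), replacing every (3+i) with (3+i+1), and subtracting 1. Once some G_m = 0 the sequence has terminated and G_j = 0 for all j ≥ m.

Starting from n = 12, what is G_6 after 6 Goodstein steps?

i=0: 12 = 3^2 + 3 (b=3); 3→4: 4^2 + 4 = 20; 20−1 = 19
i=1: 19 = 4^2 + 3 (b=4); 4→5: 5^2 + 3 = 28; 28−1 = 27
i=2: 27 = 5^2 + 2 (b=5); 5→6: 6^2 + 2 = 38; 38−1 = 37
i=3: 37 = 6^2 + 1 (b=6); 6→7: 7^2 + 1 = 50; 50−1 = 49
i=4: 49 = 7^2 (b=7); 7→8: 8^2 = 64; 64−1 = 63
i=5: 63 = 7·8 + 7 (b=8); 8→9: 7·9 + 7 = 70; 70−1 = 69
i=6: 69 = 7·9 + 6 (b=9); 9→10: 7·10 + 6 = 76; 76−1 = 75

69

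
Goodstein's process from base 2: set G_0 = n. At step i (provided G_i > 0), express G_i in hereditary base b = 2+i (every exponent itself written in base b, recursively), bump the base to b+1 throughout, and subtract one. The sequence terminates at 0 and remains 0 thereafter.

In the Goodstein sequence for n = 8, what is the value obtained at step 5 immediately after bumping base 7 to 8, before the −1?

G_0=8  [base 2] 2^(2 + 1)  →[2↦3]→  3^(3 + 1) = 81  −1 ⇒ G_1=80
G_1=80  [base 3] 2·3^3 + 2·3^2 + 2·3 + 2  →[3↦4]→  2·4^4 + 2·4^2 + 2·4 + 2 = 554  −1 ⇒ G_2=553
G_2=553  [base 4] 2·4^4 + 2·4^2 + 2·4 + 1  →[4↦5]→  2·5^5 + 2·5^2 + 2·5 + 1 = 6311  −1 ⇒ G_3=6310
G_3=6310  [base 5] 2·5^5 + 2·5^2 + 2·5  →[5↦6]→  2·6^6 + 2·6^2 + 2·6 = 93396  −1 ⇒ G_4=93395
G_4=93395  [base 6] 2·6^6 + 2·6^2 + 6 + 5  →[6↦7]→  2·7^7 + 2·7^2 + 7 + 5 = 1647196  −1 ⇒ G_5=1647195
G_5=1647195  [base 7] 2·7^7 + 2·7^2 + 7 + 4  →[7↦8]→  2·8^8 + 2·8^2 + 8 + 4 = 33554572  −1 ⇒ G_6=33554571

33554572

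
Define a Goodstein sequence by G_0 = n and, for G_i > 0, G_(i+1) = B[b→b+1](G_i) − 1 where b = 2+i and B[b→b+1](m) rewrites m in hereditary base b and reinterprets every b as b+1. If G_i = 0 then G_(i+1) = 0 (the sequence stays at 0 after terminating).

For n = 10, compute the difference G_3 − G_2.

step 0: 10 = 2^(2 + 1) + 2; sub 3 for 2: 3^(3 + 1) + 3; = 84; G_1 = 84−1 = 83
step 1: 83 = 3^(3 + 1) + 2; sub 4 for 3: 4^(4 + 1) + 2; = 1026; G_2 = 1026−1 = 1025
step 2: 1025 = 4^(4 + 1) + 1; sub 5 for 4: 5^(5 + 1) + 1; = 15626; G_3 = 15626−1 = 15625

14600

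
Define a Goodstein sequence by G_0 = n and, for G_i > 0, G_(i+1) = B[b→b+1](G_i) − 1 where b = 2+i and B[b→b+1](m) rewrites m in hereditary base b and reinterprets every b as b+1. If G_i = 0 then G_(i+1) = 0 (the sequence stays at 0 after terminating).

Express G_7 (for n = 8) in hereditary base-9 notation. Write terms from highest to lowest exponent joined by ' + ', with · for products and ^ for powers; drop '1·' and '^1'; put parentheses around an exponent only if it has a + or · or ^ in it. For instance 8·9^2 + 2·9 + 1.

2·9^9 + 2·9^2 + 9 + 2

i=0: 8 = 2^(2 + 1) (b=2); 2→3: 3^(3 + 1) = 81; 81−1 = 80
i=1: 80 = 2·3^3 + 2·3^2 + 2·3 + 2 (b=3); 3→4: 2·4^4 + 2·4^2 + 2·4 + 2 = 554; 554−1 = 553
i=2: 553 = 2·4^4 + 2·4^2 + 2·4 + 1 (b=4); 4→5: 2·5^5 + 2·5^2 + 2·5 + 1 = 6311; 6311−1 = 6310
i=3: 6310 = 2·5^5 + 2·5^2 + 2·5 (b=5); 5→6: 2·6^6 + 2·6^2 + 2·6 = 93396; 93396−1 = 93395
i=4: 93395 = 2·6^6 + 2·6^2 + 6 + 5 (b=6); 6→7: 2·7^7 + 2·7^2 + 7 + 5 = 1647196; 1647196−1 = 1647195
i=5: 1647195 = 2·7^7 + 2·7^2 + 7 + 4 (b=7); 7→8: 2·8^8 + 2·8^2 + 8 + 4 = 33554572; 33554572−1 = 33554571
i=6: 33554571 = 2·8^8 + 2·8^2 + 8 + 3 (b=8); 8→9: 2·9^9 + 2·9^2 + 9 + 3 = 774841152; 774841152−1 = 774841151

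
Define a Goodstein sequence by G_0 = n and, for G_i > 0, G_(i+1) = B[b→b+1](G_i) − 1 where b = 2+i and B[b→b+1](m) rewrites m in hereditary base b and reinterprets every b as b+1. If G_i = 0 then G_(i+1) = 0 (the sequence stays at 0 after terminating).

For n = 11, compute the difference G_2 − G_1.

943

11 —HB2→ 2^(2 + 1) + 2 + 1 —bump→ 3^(3 + 1) + 3 + 1 = 85 —(−1)→ 84
84 —HB3→ 3^(3 + 1) + 3 —bump→ 4^(4 + 1) + 4 = 1028 —(−1)→ 1027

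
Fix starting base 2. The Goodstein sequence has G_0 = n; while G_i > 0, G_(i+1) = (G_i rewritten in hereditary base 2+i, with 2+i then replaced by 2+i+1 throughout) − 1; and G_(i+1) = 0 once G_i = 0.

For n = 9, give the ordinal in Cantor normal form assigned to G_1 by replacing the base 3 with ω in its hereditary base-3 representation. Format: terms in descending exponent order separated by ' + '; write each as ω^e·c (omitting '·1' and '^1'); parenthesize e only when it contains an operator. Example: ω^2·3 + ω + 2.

ω^(ω + 1)

[0] 9 ≡ 2^(2 + 1) + 1 (base 2). Lift 3: 82. −1: 81.
[1] 81 ≡ 3^(3 + 1) (base 3). Lift 4: 1024. −1: 1023.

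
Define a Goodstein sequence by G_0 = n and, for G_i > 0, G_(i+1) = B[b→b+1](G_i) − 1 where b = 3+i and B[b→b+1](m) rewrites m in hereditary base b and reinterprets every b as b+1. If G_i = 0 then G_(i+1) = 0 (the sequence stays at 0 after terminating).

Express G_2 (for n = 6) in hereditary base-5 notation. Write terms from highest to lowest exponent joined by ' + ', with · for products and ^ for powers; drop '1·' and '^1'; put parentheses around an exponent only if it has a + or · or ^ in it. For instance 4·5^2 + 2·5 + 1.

5 + 2

i=0: 6 = 2·3 (b=3); 3→4: 2·4 = 8; 8−1 = 7
i=1: 7 = 4 + 3 (b=4); 4→5: 5 + 3 = 8; 8−1 = 7
i=2: 7 = 5 + 2 (b=5); 5→6: 6 + 2 = 8; 8−1 = 7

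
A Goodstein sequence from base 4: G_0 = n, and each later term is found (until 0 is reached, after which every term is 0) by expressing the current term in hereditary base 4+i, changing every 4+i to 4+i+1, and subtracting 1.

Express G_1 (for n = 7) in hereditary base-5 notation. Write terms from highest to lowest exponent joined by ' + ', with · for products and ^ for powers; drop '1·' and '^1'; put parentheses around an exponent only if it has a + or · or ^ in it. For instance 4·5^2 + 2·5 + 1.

5 + 2

i=0: 7 = 4 + 3 (b=4); 4→5: 5 + 3 = 8; 8−1 = 7
i=1: 7 = 5 + 2 (b=5); 5→6: 6 + 2 = 8; 8−1 = 7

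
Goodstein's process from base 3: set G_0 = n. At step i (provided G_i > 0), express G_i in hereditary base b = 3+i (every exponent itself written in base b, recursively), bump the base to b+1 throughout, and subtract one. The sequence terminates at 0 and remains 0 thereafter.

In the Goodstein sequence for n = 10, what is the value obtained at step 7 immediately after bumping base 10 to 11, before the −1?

[0] 10 ≡ 3^2 + 1 (base 3). Lift 4: 17. −1: 16.
[1] 16 ≡ 4^2 (base 4). Lift 5: 25. −1: 24.
[2] 24 ≡ 4·5 + 4 (base 5). Lift 6: 28. −1: 27.
[3] 27 ≡ 4·6 + 3 (base 6). Lift 7: 31. −1: 30.
[4] 30 ≡ 4·7 + 2 (base 7). Lift 8: 34. −1: 33.
[5] 33 ≡ 4·8 + 1 (base 8). Lift 9: 37. −1: 36.
[6] 36 ≡ 4·9 (base 9). Lift 10: 40. −1: 39.

42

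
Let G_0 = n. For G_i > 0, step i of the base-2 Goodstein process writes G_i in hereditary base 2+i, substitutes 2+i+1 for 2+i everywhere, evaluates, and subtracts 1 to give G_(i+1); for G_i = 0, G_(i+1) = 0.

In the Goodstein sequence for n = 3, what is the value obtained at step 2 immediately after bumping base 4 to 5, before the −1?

3 —HB2→ 2 + 1 —bump→ 3 + 1 = 4 —(−1)→ 3
3 —HB3→ 3 —bump→ 4 = 4 —(−1)→ 3
3 —HB4→ 3 —bump→ 3 = 3 —(−1)→ 2

3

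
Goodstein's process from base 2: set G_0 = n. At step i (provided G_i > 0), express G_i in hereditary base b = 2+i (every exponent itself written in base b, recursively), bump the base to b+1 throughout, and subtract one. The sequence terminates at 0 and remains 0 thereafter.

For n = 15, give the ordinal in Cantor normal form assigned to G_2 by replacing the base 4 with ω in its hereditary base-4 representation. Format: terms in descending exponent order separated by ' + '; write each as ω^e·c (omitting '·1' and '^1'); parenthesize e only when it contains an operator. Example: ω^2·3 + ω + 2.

ω^(ω + 1) + ω^ω + 3

G_0=15  [base 2] 2^(2 + 1) + 2^2 + 2 + 1  →[2↦3]→  3^(3 + 1) + 3^3 + 3 + 1 = 112  −1 ⇒ G_1=111
G_1=111  [base 3] 3^(3 + 1) + 3^3 + 3  →[3↦4]→  4^(4 + 1) + 4^4 + 4 = 1284  −1 ⇒ G_2=1283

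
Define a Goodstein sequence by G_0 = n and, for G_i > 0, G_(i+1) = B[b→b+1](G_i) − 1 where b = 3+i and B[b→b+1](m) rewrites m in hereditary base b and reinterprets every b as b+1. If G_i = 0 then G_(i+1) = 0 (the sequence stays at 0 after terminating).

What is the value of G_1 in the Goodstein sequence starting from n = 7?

8

G_0=7  [base 3] 2·3 + 1  →[3↦4]→  2·4 + 1 = 9  −1 ⇒ G_1=8
G_1=8  [base 4] 2·4  →[4↦5]→  2·5 = 10  −1 ⇒ G_2=9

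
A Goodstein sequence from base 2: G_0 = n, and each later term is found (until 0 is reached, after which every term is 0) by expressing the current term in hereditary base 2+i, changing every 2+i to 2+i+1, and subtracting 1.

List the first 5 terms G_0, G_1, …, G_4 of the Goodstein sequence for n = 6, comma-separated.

6, 29, 257, 3125, 46655

6 —HB2→ 2^2 + 2 —bump→ 3^3 + 3 = 30 —(−1)→ 29
29 —HB3→ 3^3 + 2 —bump→ 4^4 + 2 = 258 —(−1)→ 257
257 —HB4→ 4^4 + 1 —bump→ 5^5 + 1 = 3126 —(−1)→ 3125
3125 —HB5→ 5^5 —bump→ 6^6 = 46656 —(−1)→ 46655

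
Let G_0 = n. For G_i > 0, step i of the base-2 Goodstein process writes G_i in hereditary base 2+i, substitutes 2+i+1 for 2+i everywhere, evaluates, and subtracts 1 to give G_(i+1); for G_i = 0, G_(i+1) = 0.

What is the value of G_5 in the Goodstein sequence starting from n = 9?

[0] 9 ≡ 2^(2 + 1) + 1 (base 2). Lift 3: 82. −1: 81.
[1] 81 ≡ 3^(3 + 1) (base 3). Lift 4: 1024. −1: 1023.
[2] 1023 ≡ 3·4^4 + 3·4^3 + 3·4^2 + 3·4 + 3 (base 4). Lift 5: 9843. −1: 9842.
[3] 9842 ≡ 3·5^5 + 3·5^3 + 3·5^2 + 3·5 + 2 (base 5). Lift 6: 140744. −1: 140743.
[4] 140743 ≡ 3·6^6 + 3·6^3 + 3·6^2 + 3·6 + 1 (base 6). Lift 7: 2471827. −1: 2471826.
[5] 2471826 ≡ 3·7^7 + 3·7^3 + 3·7^2 + 3·7 (base 7). Lift 8: 50333400. −1: 50333399.

2471826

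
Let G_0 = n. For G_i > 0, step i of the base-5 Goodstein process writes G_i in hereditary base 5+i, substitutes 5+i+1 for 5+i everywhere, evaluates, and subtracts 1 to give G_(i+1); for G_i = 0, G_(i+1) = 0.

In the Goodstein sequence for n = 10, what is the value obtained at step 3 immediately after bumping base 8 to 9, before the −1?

12

[0] 10 ≡ 2·5 (base 5). Lift 6: 12. −1: 11.
[1] 11 ≡ 6 + 5 (base 6). Lift 7: 12. −1: 11.
[2] 11 ≡ 7 + 4 (base 7). Lift 8: 12. −1: 11.
[3] 11 ≡ 8 + 3 (base 8). Lift 9: 12. −1: 11.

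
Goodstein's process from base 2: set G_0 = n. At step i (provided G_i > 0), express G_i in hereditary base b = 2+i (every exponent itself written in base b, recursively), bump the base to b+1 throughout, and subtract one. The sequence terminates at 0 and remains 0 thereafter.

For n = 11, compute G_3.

15627

G_0=11  [base 2] 2^(2 + 1) + 2 + 1  →[2↦3]→  3^(3 + 1) + 3 + 1 = 85  −1 ⇒ G_1=84
G_1=84  [base 3] 3^(3 + 1) + 3  →[3↦4]→  4^(4 + 1) + 4 = 1028  −1 ⇒ G_2=1027
G_2=1027  [base 4] 4^(4 + 1) + 3  →[4↦5]→  5^(5 + 1) + 3 = 15628  −1 ⇒ G_3=15627
G_3=15627  [base 5] 5^(5 + 1) + 2  →[5↦6]→  6^(6 + 1) + 2 = 279938  −1 ⇒ G_4=279937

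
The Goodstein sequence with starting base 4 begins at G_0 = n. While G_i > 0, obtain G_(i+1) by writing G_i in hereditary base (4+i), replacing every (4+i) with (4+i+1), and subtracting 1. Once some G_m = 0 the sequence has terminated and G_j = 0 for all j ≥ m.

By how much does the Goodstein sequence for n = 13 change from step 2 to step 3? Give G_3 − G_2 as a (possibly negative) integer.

13 —HB4→ 3·4 + 1 —bump→ 3·5 + 1 = 16 —(−1)→ 15
15 —HB5→ 3·5 —bump→ 3·6 = 18 —(−1)→ 17
17 —HB6→ 2·6 + 5 —bump→ 2·7 + 5 = 19 —(−1)→ 18

1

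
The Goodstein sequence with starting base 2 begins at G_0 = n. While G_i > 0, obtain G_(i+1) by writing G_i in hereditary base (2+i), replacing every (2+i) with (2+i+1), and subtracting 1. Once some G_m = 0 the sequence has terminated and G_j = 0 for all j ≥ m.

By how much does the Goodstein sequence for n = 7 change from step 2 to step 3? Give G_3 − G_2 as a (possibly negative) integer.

G_0=7  [base 2] 2^2 + 2 + 1  →[2↦3]→  3^3 + 3 + 1 = 31  −1 ⇒ G_1=30
G_1=30  [base 3] 3^3 + 3  →[3↦4]→  4^4 + 4 = 260  −1 ⇒ G_2=259
G_2=259  [base 4] 4^4 + 3  →[4↦5]→  5^5 + 3 = 3128  −1 ⇒ G_3=3127

2868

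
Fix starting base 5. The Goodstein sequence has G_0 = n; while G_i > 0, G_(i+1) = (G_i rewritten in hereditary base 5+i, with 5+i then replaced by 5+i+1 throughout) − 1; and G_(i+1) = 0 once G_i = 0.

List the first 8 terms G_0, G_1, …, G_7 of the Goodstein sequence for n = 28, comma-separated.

28, 38, 50, 64, 80, 87, 94, 101

base 5: 28 = 5^2 + 3; at 6: 6^2 + 3 = 39; next = 38
base 6: 38 = 6^2 + 2; at 7: 7^2 + 2 = 51; next = 50
base 7: 50 = 7^2 + 1; at 8: 8^2 + 1 = 65; next = 64
base 8: 64 = 8^2; at 9: 9^2 = 81; next = 80
base 9: 80 = 8·9 + 8; at 10: 8·10 + 8 = 88; next = 87
base 10: 87 = 8·10 + 7; at 11: 8·11 + 7 = 95; next = 94
base 11: 94 = 8·11 + 6; at 12: 8·12 + 6 = 102; next = 101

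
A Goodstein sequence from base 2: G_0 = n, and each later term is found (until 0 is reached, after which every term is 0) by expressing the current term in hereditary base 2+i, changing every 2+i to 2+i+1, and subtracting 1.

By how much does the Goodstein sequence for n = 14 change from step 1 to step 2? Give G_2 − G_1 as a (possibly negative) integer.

step 0: 14 = 2^(2 + 1) + 2^2 + 2; sub 3 for 2: 3^(3 + 1) + 3^3 + 3; = 111; G_1 = 111−1 = 110
step 1: 110 = 3^(3 + 1) + 3^3 + 2; sub 4 for 3: 4^(4 + 1) + 4^4 + 2; = 1282; G_2 = 1282−1 = 1281

1171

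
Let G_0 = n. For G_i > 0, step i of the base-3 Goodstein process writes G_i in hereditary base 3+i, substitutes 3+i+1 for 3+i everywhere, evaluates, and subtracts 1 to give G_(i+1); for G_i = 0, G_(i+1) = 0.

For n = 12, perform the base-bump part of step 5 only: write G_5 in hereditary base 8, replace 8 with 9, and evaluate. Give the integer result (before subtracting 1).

70

G_0 = 12. HB_3(12) = 3^2 + 3. Bump = 20. G_1 = 19.
G_1 = 19. HB_4(19) = 4^2 + 3. Bump = 28. G_2 = 27.
G_2 = 27. HB_5(27) = 5^2 + 2. Bump = 38. G_3 = 37.
G_3 = 37. HB_6(37) = 6^2 + 1. Bump = 50. G_4 = 49.
G_4 = 49. HB_7(49) = 7^2. Bump = 64. G_5 = 63.
G_5 = 63. HB_8(63) = 7·8 + 7. Bump = 70. G_6 = 69.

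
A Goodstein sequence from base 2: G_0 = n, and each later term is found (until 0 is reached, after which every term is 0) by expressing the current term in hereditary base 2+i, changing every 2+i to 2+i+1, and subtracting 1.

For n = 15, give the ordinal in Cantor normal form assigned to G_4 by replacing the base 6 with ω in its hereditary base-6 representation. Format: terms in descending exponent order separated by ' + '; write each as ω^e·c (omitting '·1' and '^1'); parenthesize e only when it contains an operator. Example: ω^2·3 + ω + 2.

G_0=15  [base 2] 2^(2 + 1) + 2^2 + 2 + 1  →[2↦3]→  3^(3 + 1) + 3^3 + 3 + 1 = 112  −1 ⇒ G_1=111
G_1=111  [base 3] 3^(3 + 1) + 3^3 + 3  →[3↦4]→  4^(4 + 1) + 4^4 + 4 = 1284  −1 ⇒ G_2=1283
G_2=1283  [base 4] 4^(4 + 1) + 4^4 + 3  →[4↦5]→  5^(5 + 1) + 5^5 + 3 = 18753  −1 ⇒ G_3=18752
G_3=18752  [base 5] 5^(5 + 1) + 5^5 + 2  →[5↦6]→  6^(6 + 1) + 6^6 + 2 = 326594  −1 ⇒ G_4=326593
G_4=326593  [base 6] 6^(6 + 1) + 6^6 + 1  →[6↦7]→  7^(7 + 1) + 7^7 + 1 = 6588345  −1 ⇒ G_5=6588344

ω^(ω + 1) + ω^ω + 1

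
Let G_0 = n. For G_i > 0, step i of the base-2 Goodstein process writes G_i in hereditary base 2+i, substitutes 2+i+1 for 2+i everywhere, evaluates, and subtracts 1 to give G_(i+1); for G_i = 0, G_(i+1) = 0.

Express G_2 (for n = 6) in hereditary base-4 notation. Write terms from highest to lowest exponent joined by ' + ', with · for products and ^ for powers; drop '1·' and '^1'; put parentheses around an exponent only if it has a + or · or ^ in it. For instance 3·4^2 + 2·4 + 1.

[0] 6 ≡ 2^2 + 2 (base 2). Lift 3: 30. −1: 29.
[1] 29 ≡ 3^3 + 2 (base 3). Lift 4: 258. −1: 257.

4^4 + 1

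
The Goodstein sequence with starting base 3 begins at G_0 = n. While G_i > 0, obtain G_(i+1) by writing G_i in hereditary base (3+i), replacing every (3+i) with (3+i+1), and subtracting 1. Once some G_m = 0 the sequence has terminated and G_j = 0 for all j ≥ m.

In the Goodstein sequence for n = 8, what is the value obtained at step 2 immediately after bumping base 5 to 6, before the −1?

i=0: 8 = 2·3 + 2 (b=3); 3→4: 2·4 + 2 = 10; 10−1 = 9
i=1: 9 = 2·4 + 1 (b=4); 4→5: 2·5 + 1 = 11; 11−1 = 10
i=2: 10 = 2·5 (b=5); 5→6: 2·6 = 12; 12−1 = 11

12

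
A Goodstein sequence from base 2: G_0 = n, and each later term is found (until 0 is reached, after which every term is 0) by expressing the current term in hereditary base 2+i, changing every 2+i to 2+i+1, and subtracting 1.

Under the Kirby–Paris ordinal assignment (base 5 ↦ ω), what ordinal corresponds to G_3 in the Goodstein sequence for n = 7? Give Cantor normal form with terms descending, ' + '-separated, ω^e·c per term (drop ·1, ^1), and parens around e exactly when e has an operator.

base 2: 7 = 2^2 + 2 + 1; at 3: 3^3 + 3 + 1 = 31; next = 30
base 3: 30 = 3^3 + 3; at 4: 4^4 + 4 = 260; next = 259
base 4: 259 = 4^4 + 3; at 5: 5^5 + 3 = 3128; next = 3127
base 5: 3127 = 5^5 + 2; at 6: 6^6 + 2 = 46658; next = 46657

ω^ω + 2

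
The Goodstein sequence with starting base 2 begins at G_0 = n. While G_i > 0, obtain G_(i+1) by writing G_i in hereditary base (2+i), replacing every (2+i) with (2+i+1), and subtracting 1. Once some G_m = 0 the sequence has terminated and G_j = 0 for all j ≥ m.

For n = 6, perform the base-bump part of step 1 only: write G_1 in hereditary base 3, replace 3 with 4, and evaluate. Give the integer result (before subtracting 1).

[0] 6 ≡ 2^2 + 2 (base 2). Lift 3: 30. −1: 29.
[1] 29 ≡ 3^3 + 2 (base 3). Lift 4: 258. −1: 257.

258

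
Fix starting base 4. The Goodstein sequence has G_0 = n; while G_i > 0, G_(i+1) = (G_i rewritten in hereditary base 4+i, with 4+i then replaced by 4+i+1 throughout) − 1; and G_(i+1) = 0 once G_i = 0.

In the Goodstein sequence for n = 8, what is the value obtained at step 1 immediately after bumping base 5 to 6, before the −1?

10

[0] 8 ≡ 2·4 (base 4). Lift 5: 10. −1: 9.
[1] 9 ≡ 5 + 4 (base 5). Lift 6: 10. −1: 9.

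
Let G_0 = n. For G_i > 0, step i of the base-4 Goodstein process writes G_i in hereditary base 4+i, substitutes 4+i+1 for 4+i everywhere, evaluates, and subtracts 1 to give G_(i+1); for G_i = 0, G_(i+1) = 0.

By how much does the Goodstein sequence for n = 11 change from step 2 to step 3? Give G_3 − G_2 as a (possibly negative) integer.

1

step 0: 11 = 2·4 + 3; sub 5 for 4: 2·5 + 3; = 13; G_1 = 13−1 = 12
step 1: 12 = 2·5 + 2; sub 6 for 5: 2·6 + 2; = 14; G_2 = 14−1 = 13
step 2: 13 = 2·6 + 1; sub 7 for 6: 2·7 + 1; = 15; G_3 = 15−1 = 14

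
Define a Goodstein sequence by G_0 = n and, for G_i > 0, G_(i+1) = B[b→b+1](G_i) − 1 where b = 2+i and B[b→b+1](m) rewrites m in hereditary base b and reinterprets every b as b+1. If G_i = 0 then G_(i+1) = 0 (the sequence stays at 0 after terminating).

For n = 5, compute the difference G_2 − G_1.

step 0: 5 = 2^2 + 1; sub 3 for 2: 3^3 + 1; = 28; G_1 = 28−1 = 27
step 1: 27 = 3^3; sub 4 for 3: 4^4; = 256; G_2 = 256−1 = 255

228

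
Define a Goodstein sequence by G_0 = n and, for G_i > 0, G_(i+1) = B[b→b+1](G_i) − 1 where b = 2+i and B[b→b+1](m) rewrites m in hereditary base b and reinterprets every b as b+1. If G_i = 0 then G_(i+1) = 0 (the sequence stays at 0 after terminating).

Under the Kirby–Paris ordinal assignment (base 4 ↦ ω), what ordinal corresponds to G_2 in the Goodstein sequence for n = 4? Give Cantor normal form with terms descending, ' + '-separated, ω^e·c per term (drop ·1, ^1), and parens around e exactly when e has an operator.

i=0: 4 = 2^2 (b=2); 2→3: 3^3 = 27; 27−1 = 26
i=1: 26 = 2·3^2 + 2·3 + 2 (b=3); 3→4: 2·4^2 + 2·4 + 2 = 42; 42−1 = 41

ω^2·2 + ω·2 + 1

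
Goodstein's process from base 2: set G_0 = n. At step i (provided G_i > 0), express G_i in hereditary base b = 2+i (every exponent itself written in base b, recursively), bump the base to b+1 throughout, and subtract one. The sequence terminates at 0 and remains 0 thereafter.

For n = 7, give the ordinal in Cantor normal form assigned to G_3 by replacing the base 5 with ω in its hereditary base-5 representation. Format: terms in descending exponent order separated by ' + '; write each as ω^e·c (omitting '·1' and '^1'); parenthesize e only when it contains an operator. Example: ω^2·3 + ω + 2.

base 2: 7 = 2^2 + 2 + 1; at 3: 3^3 + 3 + 1 = 31; next = 30
base 3: 30 = 3^3 + 3; at 4: 4^4 + 4 = 260; next = 259
base 4: 259 = 4^4 + 3; at 5: 5^5 + 3 = 3128; next = 3127
base 5: 3127 = 5^5 + 2; at 6: 6^6 + 2 = 46658; next = 46657

ω^ω + 2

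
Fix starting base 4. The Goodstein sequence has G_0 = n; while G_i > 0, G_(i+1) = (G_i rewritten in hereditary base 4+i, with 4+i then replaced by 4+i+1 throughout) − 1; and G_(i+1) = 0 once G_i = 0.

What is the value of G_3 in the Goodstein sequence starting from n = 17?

39

G_0 = 17. HB_4(17) = 4^2 + 1. Bump = 26. G_1 = 25.
G_1 = 25. HB_5(25) = 5^2. Bump = 36. G_2 = 35.
G_2 = 35. HB_6(35) = 5·6 + 5. Bump = 40. G_3 = 39.
G_3 = 39. HB_7(39) = 5·7 + 4. Bump = 44. G_4 = 43.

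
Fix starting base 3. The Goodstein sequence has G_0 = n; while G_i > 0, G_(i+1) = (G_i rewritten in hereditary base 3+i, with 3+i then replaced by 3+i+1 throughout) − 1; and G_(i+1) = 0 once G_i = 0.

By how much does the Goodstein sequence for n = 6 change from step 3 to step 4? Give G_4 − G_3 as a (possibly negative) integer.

0

G_0 = 6. HB_3(6) = 2·3. Bump = 8. G_1 = 7.
G_1 = 7. HB_4(7) = 4 + 3. Bump = 8. G_2 = 7.
G_2 = 7. HB_5(7) = 5 + 2. Bump = 8. G_3 = 7.
G_3 = 7. HB_6(7) = 6 + 1. Bump = 8. G_4 = 7.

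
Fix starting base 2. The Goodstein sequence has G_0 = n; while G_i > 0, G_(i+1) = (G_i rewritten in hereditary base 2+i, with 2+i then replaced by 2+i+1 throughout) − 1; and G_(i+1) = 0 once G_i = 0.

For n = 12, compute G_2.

step 0: 12 = 2^(2 + 1) + 2^2; sub 3 for 2: 3^(3 + 1) + 3^3; = 108; G_1 = 108−1 = 107
step 1: 107 = 3^(3 + 1) + 2·3^2 + 2·3 + 2; sub 4 for 3: 4^(4 + 1) + 2·4^2 + 2·4 + 2; = 1066; G_2 = 1066−1 = 1065
step 2: 1065 = 4^(4 + 1) + 2·4^2 + 2·4 + 1; sub 5 for 4: 5^(5 + 1) + 2·5^2 + 2·5 + 1; = 15686; G_3 = 15686−1 = 15685

1065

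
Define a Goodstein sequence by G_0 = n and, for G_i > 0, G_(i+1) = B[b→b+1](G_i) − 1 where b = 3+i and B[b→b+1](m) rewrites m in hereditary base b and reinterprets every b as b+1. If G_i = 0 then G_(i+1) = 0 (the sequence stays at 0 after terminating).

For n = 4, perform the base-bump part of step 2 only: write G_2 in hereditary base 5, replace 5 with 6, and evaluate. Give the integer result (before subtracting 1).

4 —HB3→ 3 + 1 —bump→ 4 + 1 = 5 —(−1)→ 4
4 —HB4→ 4 —bump→ 5 = 5 —(−1)→ 4
4 —HB5→ 4 —bump→ 4 = 4 —(−1)→ 3

4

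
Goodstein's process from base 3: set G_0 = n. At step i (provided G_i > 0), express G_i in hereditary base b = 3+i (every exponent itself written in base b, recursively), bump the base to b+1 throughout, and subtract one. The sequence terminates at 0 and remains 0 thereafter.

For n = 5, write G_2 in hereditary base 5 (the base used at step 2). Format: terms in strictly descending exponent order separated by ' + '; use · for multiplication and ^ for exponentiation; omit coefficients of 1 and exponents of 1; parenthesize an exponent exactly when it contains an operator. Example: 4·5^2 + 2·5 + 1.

5

5 —HB3→ 3 + 2 —bump→ 4 + 2 = 6 —(−1)→ 5
5 —HB4→ 4 + 1 —bump→ 5 + 1 = 6 —(−1)→ 5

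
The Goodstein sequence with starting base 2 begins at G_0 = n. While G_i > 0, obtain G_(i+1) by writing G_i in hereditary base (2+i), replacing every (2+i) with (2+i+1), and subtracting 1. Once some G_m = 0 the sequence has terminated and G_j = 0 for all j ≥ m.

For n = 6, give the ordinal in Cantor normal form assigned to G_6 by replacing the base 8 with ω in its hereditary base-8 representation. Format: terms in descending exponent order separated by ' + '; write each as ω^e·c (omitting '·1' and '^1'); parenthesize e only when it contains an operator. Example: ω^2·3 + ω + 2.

G_0 = 6. HB_2(6) = 2^2 + 2. Bump = 30. G_1 = 29.
G_1 = 29. HB_3(29) = 3^3 + 2. Bump = 258. G_2 = 257.
G_2 = 257. HB_4(257) = 4^4 + 1. Bump = 3126. G_3 = 3125.
G_3 = 3125. HB_5(3125) = 5^5. Bump = 46656. G_4 = 46655.
G_4 = 46655. HB_6(46655) = 5·6^5 + 5·6^4 + 5·6^3 + 5·6^2 + 5·6 + 5. Bump = 98040. G_5 = 98039.
G_5 = 98039. HB_7(98039) = 5·7^5 + 5·7^4 + 5·7^3 + 5·7^2 + 5·7 + 4. Bump = 187244. G_6 = 187243.
G_6 = 187243. HB_8(187243) = 5·8^5 + 5·8^4 + 5·8^3 + 5·8^2 + 5·8 + 3. Bump = 332148. G_7 = 332147.

ω^5·5 + ω^4·5 + ω^3·5 + ω^2·5 + ω·5 + 3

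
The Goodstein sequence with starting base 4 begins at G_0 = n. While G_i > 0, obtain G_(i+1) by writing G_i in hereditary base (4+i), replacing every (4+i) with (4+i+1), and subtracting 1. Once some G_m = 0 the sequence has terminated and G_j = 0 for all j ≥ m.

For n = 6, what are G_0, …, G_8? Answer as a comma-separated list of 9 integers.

6 —HB4→ 4 + 2 —bump→ 5 + 2 = 7 —(−1)→ 6
6 —HB5→ 5 + 1 —bump→ 6 + 1 = 7 —(−1)→ 6
6 —HB6→ 6 —bump→ 7 = 7 —(−1)→ 6
6 —HB7→ 6 —bump→ 6 = 6 —(−1)→ 5
5 —HB8→ 5 —bump→ 5 = 5 —(−1)→ 4
4 —HB9→ 4 —bump→ 4 = 4 —(−1)→ 3
3 —HB10→ 3 —bump→ 3 = 3 —(−1)→ 2
2 —HB11→ 2 —bump→ 2 = 2 —(−1)→ 1

6, 6, 6, 6, 5, 4, 3, 2, 1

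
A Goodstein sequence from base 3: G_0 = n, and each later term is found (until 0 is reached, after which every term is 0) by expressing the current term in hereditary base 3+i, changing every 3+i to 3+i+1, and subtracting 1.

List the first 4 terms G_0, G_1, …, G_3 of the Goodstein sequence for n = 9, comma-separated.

step 0: 9 = 3^2; sub 4 for 3: 4^2; = 16; G_1 = 16−1 = 15
step 1: 15 = 3·4 + 3; sub 5 for 4: 3·5 + 3; = 18; G_2 = 18−1 = 17
step 2: 17 = 3·5 + 2; sub 6 for 5: 3·6 + 2; = 20; G_3 = 20−1 = 19

9, 15, 17, 19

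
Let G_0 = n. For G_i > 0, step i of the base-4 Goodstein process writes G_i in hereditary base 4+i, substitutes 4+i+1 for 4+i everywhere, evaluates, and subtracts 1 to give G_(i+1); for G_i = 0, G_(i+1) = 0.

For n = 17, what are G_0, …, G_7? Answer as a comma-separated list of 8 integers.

17, 25, 35, 39, 43, 47, 51, 55

(0) 17|_4 = 4^2 + 1 ↦ 5^2 + 1|_5 = 26 ⇒ 25
(1) 25|_5 = 5^2 ↦ 6^2|_6 = 36 ⇒ 35
(2) 35|_6 = 5·6 + 5 ↦ 5·7 + 5|_7 = 40 ⇒ 39
(3) 39|_7 = 5·7 + 4 ↦ 5·8 + 4|_8 = 44 ⇒ 43
(4) 43|_8 = 5·8 + 3 ↦ 5·9 + 3|_9 = 48 ⇒ 47
(5) 47|_9 = 5·9 + 2 ↦ 5·10 + 2|_10 = 52 ⇒ 51
(6) 51|_10 = 5·10 + 1 ↦ 5·11 + 1|_11 = 56 ⇒ 55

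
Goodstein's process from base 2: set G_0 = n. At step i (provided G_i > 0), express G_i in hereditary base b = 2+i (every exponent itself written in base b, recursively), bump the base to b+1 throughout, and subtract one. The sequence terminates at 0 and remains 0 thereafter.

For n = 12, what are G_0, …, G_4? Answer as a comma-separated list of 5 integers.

12, 107, 1065, 15685, 280019

(0) 12|_2 = 2^(2 + 1) + 2^2 ↦ 3^(3 + 1) + 3^3|_3 = 108 ⇒ 107
(1) 107|_3 = 3^(3 + 1) + 2·3^2 + 2·3 + 2 ↦ 4^(4 + 1) + 2·4^2 + 2·4 + 2|_4 = 1066 ⇒ 1065
(2) 1065|_4 = 4^(4 + 1) + 2·4^2 + 2·4 + 1 ↦ 5^(5 + 1) + 2·5^2 + 2·5 + 1|_5 = 15686 ⇒ 15685
(3) 15685|_5 = 5^(5 + 1) + 2·5^2 + 2·5 ↦ 6^(6 + 1) + 2·6^2 + 2·6|_6 = 280020 ⇒ 280019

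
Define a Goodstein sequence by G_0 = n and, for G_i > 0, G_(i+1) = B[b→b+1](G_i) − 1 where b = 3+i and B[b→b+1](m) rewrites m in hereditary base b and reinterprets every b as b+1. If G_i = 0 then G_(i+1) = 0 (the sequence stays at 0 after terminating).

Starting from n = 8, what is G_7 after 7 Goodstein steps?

11

G_0 = 8. HB_3(8) = 2·3 + 2. Bump = 10. G_1 = 9.
G_1 = 9. HB_4(9) = 2·4 + 1. Bump = 11. G_2 = 10.
G_2 = 10. HB_5(10) = 2·5. Bump = 12. G_3 = 11.
G_3 = 11. HB_6(11) = 6 + 5. Bump = 12. G_4 = 11.
G_4 = 11. HB_7(11) = 7 + 4. Bump = 12. G_5 = 11.
G_5 = 11. HB_8(11) = 8 + 3. Bump = 12. G_6 = 11.
G_6 = 11. HB_9(11) = 9 + 2. Bump = 12. G_7 = 11.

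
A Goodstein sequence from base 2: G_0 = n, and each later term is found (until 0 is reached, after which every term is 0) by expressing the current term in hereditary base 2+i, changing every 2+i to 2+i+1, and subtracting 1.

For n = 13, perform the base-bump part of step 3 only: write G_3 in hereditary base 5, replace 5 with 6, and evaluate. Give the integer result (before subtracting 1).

13 —HB2→ 2^(2 + 1) + 2^2 + 1 —bump→ 3^(3 + 1) + 3^3 + 1 = 109 —(−1)→ 108
108 —HB3→ 3^(3 + 1) + 3^3 —bump→ 4^(4 + 1) + 4^4 = 1280 —(−1)→ 1279
1279 —HB4→ 4^(4 + 1) + 3·4^3 + 3·4^2 + 3·4 + 3 —bump→ 5^(5 + 1) + 3·5^3 + 3·5^2 + 3·5 + 3 = 16093 —(−1)→ 16092
16092 —HB5→ 5^(5 + 1) + 3·5^3 + 3·5^2 + 3·5 + 2 —bump→ 6^(6 + 1) + 3·6^3 + 3·6^2 + 3·6 + 2 = 280712 —(−1)→ 280711

280712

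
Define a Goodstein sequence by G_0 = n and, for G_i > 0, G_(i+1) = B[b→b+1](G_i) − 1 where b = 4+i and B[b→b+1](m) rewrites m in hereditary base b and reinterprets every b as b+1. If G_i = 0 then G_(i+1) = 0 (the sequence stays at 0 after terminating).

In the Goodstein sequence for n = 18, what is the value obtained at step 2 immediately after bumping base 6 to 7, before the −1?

G_0 = 18. HB_4(18) = 4^2 + 2. Bump = 27. G_1 = 26.
G_1 = 26. HB_5(26) = 5^2 + 1. Bump = 37. G_2 = 36.

49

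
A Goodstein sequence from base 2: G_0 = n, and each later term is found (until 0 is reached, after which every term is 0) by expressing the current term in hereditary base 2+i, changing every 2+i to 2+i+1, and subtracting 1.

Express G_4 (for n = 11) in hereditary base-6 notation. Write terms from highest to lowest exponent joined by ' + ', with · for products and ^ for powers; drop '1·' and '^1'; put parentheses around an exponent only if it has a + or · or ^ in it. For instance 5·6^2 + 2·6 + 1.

[0] 11 ≡ 2^(2 + 1) + 2 + 1 (base 2). Lift 3: 85. −1: 84.
[1] 84 ≡ 3^(3 + 1) + 3 (base 3). Lift 4: 1028. −1: 1027.
[2] 1027 ≡ 4^(4 + 1) + 3 (base 4). Lift 5: 15628. −1: 15627.
[3] 15627 ≡ 5^(5 + 1) + 2 (base 5). Lift 6: 279938. −1: 279937.
[4] 279937 ≡ 6^(6 + 1) + 1 (base 6). Lift 7: 5764802. −1: 5764801.

6^(6 + 1) + 1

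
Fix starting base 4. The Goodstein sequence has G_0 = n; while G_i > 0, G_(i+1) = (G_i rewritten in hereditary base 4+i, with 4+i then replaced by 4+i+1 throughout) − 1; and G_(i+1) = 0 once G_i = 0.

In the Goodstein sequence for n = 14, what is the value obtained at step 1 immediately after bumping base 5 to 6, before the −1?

19

14 —HB4→ 3·4 + 2 —bump→ 3·5 + 2 = 17 —(−1)→ 16
16 —HB5→ 3·5 + 1 —bump→ 3·6 + 1 = 19 —(−1)→ 18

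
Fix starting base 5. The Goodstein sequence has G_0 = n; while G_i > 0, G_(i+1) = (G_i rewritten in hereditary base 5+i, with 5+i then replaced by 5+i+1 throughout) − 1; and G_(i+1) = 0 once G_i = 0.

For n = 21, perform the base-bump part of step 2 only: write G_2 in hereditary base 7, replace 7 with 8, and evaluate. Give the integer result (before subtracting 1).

step 0: 21 = 4·5 + 1; sub 6 for 5: 4·6 + 1; = 25; G_1 = 25−1 = 24
step 1: 24 = 4·6; sub 7 for 6: 4·7; = 28; G_2 = 28−1 = 27

30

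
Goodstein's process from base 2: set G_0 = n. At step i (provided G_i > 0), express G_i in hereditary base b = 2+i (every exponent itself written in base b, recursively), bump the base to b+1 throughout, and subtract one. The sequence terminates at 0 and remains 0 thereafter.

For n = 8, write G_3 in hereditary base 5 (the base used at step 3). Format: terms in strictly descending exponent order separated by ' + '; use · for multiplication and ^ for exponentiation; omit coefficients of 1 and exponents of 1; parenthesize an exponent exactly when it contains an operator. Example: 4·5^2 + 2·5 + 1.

2·5^5 + 2·5^2 + 2·5

(0) 8|_2 = 2^(2 + 1) ↦ 3^(3 + 1)|_3 = 81 ⇒ 80
(1) 80|_3 = 2·3^3 + 2·3^2 + 2·3 + 2 ↦ 2·4^4 + 2·4^2 + 2·4 + 2|_4 = 554 ⇒ 553
(2) 553|_4 = 2·4^4 + 2·4^2 + 2·4 + 1 ↦ 2·5^5 + 2·5^2 + 2·5 + 1|_5 = 6311 ⇒ 6310
(3) 6310|_5 = 2·5^5 + 2·5^2 + 2·5 ↦ 2·6^6 + 2·6^2 + 2·6|_6 = 93396 ⇒ 93395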